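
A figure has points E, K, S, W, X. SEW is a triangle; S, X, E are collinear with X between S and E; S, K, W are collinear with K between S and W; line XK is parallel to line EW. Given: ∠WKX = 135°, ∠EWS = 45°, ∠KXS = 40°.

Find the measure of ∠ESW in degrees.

∠ESW = 95°

1. ∠SKX = 45°  [linear pair at K on SW]
2. ∠KSX = 95°  [△SXK]
3. ∠ESW = 95°  [X on SE, K on SW]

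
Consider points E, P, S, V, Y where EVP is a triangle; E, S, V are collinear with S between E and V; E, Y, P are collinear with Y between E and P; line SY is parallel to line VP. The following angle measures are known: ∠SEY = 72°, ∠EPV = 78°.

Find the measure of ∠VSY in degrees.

∠VSY = 150°

1. ∠PEV = 72°  [S on EV, Y on EP]
2. ∠EVP = 30°  [△EVP]
3. ∠ESY = 30°  [SY∥VP, corresponding at S]
4. ∠VSY = 150°  [linear pair at S on EV]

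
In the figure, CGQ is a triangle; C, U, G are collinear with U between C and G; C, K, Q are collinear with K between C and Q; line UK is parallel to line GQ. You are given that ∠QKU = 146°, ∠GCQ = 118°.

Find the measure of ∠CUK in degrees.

∠CUK = 28°

1. ∠CKU = 34°  [linear pair at K on CQ]
2. ∠KCU = 118°  [U on CG, K on CQ]
3. ∠CUK = 28°  [△CUK]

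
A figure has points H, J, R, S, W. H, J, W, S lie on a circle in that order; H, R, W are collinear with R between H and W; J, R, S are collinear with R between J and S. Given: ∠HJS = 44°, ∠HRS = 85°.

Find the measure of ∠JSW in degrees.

1. ∠HWS = 44°  [same arc HS]
2. ∠SRW = 95°  [linear pair at R on HW]
3. ∠JSW = 41°  [△WRS]

∠JSW = 41°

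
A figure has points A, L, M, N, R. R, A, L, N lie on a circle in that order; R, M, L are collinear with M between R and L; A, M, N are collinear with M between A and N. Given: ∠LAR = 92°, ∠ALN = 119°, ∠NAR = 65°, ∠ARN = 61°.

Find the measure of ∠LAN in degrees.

∠LAN = 27°

1. ∠LNR = 88°  [cyclic RALN, opposite ∠A+∠N]
2. ∠NLR = 65°  [same arc RN]
3. ∠LRN = 27°  [△RLN]
4. ∠LAN = 27°  [same arc LN]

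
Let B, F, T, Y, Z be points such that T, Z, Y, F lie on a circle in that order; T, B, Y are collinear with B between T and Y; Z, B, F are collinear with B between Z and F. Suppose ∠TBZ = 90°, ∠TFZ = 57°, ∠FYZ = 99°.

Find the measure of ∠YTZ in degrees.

1. ∠FTZ = 81°  [cyclic TZYF, opposite ∠T+∠Y]
2. ∠FZT = 42°  [△TZF]
3. ∠YTZ = 48°  [△TBZ]

∠YTZ = 48°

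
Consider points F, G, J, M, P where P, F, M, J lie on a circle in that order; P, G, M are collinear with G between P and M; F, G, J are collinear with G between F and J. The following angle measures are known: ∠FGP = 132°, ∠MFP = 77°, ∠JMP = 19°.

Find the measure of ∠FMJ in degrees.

1. ∠JGM = 132°  [vertical angles at G]
2. ∠MJP = 103°  [cyclic PFMJ, opposite ∠F+∠J]
3. ∠JPM = 58°  [△PMJ]
4. ∠FJM = 29°  [△MGJ]
5. ∠JFM = 58°  [same arc MJ]
6. ∠FMJ = 93°  [△FMJ]

∠FMJ = 93°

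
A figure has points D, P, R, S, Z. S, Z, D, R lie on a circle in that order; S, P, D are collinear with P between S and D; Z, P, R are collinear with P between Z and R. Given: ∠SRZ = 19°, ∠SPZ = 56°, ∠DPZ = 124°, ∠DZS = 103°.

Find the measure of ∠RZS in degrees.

1. ∠SDZ = 19°  [same arc SZ]
2. ∠DSZ = 58°  [△SZD]
3. ∠RZS = 66°  [△SPZ]

∠RZS = 66°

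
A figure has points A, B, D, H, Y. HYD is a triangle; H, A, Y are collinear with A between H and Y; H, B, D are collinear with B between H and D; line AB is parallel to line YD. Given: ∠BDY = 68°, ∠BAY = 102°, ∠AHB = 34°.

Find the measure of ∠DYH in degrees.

∠DYH = 78°

1. ∠HDY = 68°  [B on ray DH]
2. ∠DHY = 34°  [A on HY, B on HD]
3. ∠DYH = 78°  [△HYD]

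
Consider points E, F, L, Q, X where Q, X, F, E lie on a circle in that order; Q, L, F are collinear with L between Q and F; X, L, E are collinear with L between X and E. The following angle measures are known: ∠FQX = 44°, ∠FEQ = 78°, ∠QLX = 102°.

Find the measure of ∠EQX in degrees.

∠EQX = 112°

1. ∠EXQ = 34°  [△QLX]
2. ∠FXQ = 102°  [cyclic QXFE, opposite ∠X+∠E]
3. ∠QFX = 34°  [△QXF]
4. ∠QEX = 34°  [same arc QX]
5. ∠EQX = 112°  [△QXE]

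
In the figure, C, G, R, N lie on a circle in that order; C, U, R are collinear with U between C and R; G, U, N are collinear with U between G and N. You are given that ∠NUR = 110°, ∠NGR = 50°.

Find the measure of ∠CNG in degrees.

1. ∠CUN = 70°  [linear pair at U on CR]
2. ∠NCR = 50°  [same arc RN]
3. ∠CNG = 60°  [△CUN]

∠CNG = 60°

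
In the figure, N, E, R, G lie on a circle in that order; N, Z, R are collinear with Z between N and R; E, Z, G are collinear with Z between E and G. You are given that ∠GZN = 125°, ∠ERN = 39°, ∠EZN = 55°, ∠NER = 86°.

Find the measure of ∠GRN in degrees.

1. ∠ENR = 55°  [△NER]
2. ∠GEN = 70°  [△NZE]
3. ∠GRN = 70°  [same arc NG]

∠GRN = 70°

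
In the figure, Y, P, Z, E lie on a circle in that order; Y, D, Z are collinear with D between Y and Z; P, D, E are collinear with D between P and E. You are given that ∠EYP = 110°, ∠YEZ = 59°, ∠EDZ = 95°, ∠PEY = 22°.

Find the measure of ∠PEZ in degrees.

1. ∠EPY = 48°  [△YPE]
2. ∠EZY = 48°  [same arc YE]
3. ∠PEZ = 37°  [△ZDE]

∠PEZ = 37°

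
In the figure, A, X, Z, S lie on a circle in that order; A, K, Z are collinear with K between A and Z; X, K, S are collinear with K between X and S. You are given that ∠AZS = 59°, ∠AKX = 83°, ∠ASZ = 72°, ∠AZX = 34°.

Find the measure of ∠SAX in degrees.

1. ∠AXS = 59°  [same arc AS]
2. ∠ASX = 34°  [same arc AX]
3. ∠SAX = 87°  [△AXS]

∠SAX = 87°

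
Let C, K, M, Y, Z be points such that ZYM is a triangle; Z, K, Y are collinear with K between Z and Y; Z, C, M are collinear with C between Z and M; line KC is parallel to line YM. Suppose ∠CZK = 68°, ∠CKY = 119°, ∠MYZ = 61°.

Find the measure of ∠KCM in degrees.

1. ∠CKZ = 61°  [linear pair at K on ZY]
2. ∠KCZ = 51°  [△ZKC]
3. ∠KCM = 129°  [linear pair at C on ZM]

∠KCM = 129°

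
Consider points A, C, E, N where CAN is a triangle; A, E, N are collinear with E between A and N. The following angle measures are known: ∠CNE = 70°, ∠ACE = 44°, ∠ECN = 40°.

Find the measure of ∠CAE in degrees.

∠CAE = 26°

1. ∠CEN = 70°  [△CEN]
2. ∠AEC = 110°  [linear pair at E on AN]
3. ∠CAE = 26°  [△CAE]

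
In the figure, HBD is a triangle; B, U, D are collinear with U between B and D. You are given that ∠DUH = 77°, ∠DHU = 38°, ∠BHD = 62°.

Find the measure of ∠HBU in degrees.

∠HBU = 53°

1. ∠HDU = 65°  [△HUD]
2. ∠BDH = 65°  [U on ray DB]
3. ∠DBH = 53°  [△HBD]
4. ∠HBU = 53°  [U on ray BD]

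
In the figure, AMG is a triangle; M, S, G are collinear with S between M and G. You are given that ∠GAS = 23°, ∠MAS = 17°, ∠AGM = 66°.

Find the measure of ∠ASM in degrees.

1. ∠AGS = 66°  [S on ray GM]
2. ∠ASG = 91°  [△ASG]
3. ∠ASM = 89°  [linear pair at S on MG]

∠ASM = 89°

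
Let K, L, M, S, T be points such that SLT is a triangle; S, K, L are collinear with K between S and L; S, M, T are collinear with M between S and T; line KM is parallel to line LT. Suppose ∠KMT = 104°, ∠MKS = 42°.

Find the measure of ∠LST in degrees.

∠LST = 62°

1. ∠KMS = 76°  [linear pair at M on ST]
2. ∠KSM = 62°  [△SKM]
3. ∠LST = 62°  [K on SL, M on ST]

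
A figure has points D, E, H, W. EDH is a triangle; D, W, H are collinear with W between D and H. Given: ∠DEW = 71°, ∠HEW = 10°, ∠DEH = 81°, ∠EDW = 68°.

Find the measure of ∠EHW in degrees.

1. ∠DWE = 41°  [△EDW]
2. ∠EWH = 139°  [linear pair at W on DH]
3. ∠EHW = 31°  [△EWH]

∠EHW = 31°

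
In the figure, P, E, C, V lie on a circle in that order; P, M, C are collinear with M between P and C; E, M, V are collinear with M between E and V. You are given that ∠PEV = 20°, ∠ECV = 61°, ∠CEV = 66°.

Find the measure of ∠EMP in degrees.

1. ∠PCV = 20°  [same arc PV]
2. ∠CVE = 53°  [△ECV]
3. ∠CMV = 107°  [△CMV]
4. ∠EMP = 107°  [vertical angles at M]

∠EMP = 107°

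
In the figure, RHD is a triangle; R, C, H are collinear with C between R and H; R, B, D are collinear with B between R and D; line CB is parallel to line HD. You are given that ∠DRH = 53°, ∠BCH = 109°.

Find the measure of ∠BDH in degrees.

∠BDH = 56°

1. ∠BRC = 53°  [C on RH, B on RD]
2. ∠BCR = 71°  [linear pair at C on RH]
3. ∠CBR = 56°  [△RCB]
4. ∠CBD = 124°  [linear pair at B on RD]
5. ∠BDH = 56°  [CB∥HD, co-interior at D–B]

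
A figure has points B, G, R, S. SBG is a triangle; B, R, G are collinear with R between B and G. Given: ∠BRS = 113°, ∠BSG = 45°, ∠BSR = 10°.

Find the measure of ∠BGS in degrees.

∠BGS = 78°

1. ∠RBS = 57°  [△SBR]
2. ∠GBS = 57°  [R on ray BG]
3. ∠BGS = 78°  [△SBG]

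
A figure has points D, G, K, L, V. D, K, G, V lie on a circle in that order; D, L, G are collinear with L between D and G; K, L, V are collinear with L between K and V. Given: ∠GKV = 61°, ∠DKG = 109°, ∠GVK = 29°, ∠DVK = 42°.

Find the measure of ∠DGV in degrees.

1. ∠GDV = 61°  [same arc GV]
2. ∠DVG = 71°  [cyclic DKGV, opposite ∠K+∠V]
3. ∠DGV = 48°  [△DGV]

∠DGV = 48°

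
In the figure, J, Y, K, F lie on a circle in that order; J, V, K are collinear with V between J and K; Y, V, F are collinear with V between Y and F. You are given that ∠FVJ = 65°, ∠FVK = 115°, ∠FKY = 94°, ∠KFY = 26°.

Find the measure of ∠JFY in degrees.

1. ∠JVY = 115°  [vertical angles at V]
2. ∠FJY = 86°  [cyclic JYKF, opposite ∠J+∠K]
3. ∠KJY = 26°  [same arc YK]
4. ∠FYJ = 39°  [△JVY]
5. ∠JFY = 55°  [△JYF]

∠JFY = 55°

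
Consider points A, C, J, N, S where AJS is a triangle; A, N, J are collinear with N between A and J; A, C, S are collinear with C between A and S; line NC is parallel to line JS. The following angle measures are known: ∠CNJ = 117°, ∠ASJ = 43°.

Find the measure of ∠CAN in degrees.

∠CAN = 74°

1. ∠ANC = 63°  [linear pair at N on AJ]
2. ∠ACN = 43°  [NC∥JS, corresponding at C]
3. ∠CAN = 74°  [△ANC]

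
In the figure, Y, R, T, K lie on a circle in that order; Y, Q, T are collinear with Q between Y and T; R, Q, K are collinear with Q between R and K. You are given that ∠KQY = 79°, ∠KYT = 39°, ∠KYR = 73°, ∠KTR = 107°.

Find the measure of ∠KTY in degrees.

∠KTY = 45°

1. ∠KQT = 101°  [linear pair at Q on YT]
2. ∠KRT = 39°  [same arc TK]
3. ∠RKT = 34°  [△RTK]
4. ∠KTY = 45°  [△TQK]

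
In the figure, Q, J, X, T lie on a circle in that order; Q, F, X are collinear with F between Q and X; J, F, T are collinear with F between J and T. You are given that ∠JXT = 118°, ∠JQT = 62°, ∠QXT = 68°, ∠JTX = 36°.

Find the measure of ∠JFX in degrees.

∠JFX = 104°

1. ∠QJT = 68°  [same arc QT]
2. ∠JQX = 36°  [same arc JX]
3. ∠JFQ = 76°  [△QFJ]
4. ∠JFX = 104°  [linear pair at F on QX]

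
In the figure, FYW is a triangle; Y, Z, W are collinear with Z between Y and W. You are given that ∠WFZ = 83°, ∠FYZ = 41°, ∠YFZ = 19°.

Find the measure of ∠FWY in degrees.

1. ∠FZY = 120°  [△FYZ]
2. ∠FZW = 60°  [linear pair at Z on YW]
3. ∠FWZ = 37°  [△FZW]
4. ∠FWY = 37°  [Z on ray WY]

∠FWY = 37°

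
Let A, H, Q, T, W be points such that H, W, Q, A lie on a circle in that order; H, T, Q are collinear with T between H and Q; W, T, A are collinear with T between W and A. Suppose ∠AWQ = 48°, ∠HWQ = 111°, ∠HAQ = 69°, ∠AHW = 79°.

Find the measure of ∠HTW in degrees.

1. ∠AHQ = 48°  [same arc QA]
2. ∠AQH = 63°  [△HQA]
3. ∠AQW = 101°  [cyclic HWQA, opposite ∠H+∠Q]
4. ∠AWH = 63°  [same arc HA]
5. ∠QAW = 31°  [△WQA]
6. ∠QHW = 31°  [same arc WQ]
7. ∠HTW = 86°  [△HTW]

∠HTW = 86°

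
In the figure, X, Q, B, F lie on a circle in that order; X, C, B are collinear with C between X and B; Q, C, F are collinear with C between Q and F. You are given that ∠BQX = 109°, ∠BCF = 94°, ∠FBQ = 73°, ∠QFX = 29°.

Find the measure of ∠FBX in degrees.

1. ∠BFX = 71°  [cyclic XQBF, opposite ∠Q+∠F]
2. ∠FCX = 86°  [linear pair at C on XB]
3. ∠BXF = 65°  [△XCF]
4. ∠FBX = 44°  [△XBF]

∠FBX = 44°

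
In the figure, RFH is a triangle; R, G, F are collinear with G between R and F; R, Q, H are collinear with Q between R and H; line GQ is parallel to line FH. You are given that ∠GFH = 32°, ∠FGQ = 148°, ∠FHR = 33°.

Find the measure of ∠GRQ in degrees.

1. ∠QGR = 32°  [linear pair at G on RF]
2. ∠GQR = 33°  [GQ∥FH, corresponding at Q]
3. ∠GRQ = 115°  [△RGQ]

∠GRQ = 115°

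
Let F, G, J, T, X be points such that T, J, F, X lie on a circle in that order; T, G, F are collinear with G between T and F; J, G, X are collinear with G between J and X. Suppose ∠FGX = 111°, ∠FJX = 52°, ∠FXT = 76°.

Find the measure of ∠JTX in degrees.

∠JTX = 69°

1. ∠TGX = 69°  [linear pair at G on TF]
2. ∠FTX = 52°  [same arc FX]
3. ∠TFX = 52°  [△TFX]
4. ∠JXT = 59°  [△TGX]
5. ∠TJX = 52°  [same arc TX]
6. ∠JTX = 69°  [△TJX]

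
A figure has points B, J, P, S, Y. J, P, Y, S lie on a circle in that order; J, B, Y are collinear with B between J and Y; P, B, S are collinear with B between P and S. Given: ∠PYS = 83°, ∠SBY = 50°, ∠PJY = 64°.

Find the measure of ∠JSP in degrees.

∠JSP = 17°

1. ∠PJS = 97°  [cyclic JPYS, opposite ∠J+∠Y]
2. ∠JBP = 50°  [vertical angles at B]
3. ∠JPS = 66°  [△JBP]
4. ∠JSP = 17°  [△JPS]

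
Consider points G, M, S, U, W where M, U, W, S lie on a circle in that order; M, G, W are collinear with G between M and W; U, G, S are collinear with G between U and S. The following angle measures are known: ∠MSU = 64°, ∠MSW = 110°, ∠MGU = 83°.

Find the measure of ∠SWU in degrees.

1. ∠MWU = 64°  [same arc MU]
2. ∠MUW = 70°  [cyclic MUWS, opposite ∠U+∠S]
3. ∠UGW = 97°  [linear pair at G on MW]
4. ∠UMW = 46°  [△MUW]
5. ∠SUW = 19°  [△UGW]
6. ∠USW = 46°  [same arc UW]
7. ∠SWU = 115°  [△UWS]

∠SWU = 115°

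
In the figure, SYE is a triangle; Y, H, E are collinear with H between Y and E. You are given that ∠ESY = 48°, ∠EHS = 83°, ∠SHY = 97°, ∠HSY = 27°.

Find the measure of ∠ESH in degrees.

∠ESH = 21°

1. ∠HYS = 56°  [△SYH]
2. ∠EYS = 56°  [H on ray YE]
3. ∠SEY = 76°  [△SYE]
4. ∠HES = 76°  [H on ray EY]
5. ∠ESH = 21°  [△SHE]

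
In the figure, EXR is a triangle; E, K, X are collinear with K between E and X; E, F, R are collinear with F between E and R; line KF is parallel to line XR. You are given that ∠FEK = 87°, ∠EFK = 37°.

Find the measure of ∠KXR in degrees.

∠KXR = 56°

1. ∠EKF = 56°  [△EKF]
2. ∠FKX = 124°  [linear pair at K on EX]
3. ∠KXR = 56°  [KF∥XR, co-interior at X–K]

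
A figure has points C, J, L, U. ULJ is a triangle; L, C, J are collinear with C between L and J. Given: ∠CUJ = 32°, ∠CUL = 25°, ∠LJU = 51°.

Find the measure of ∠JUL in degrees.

∠JUL = 57°

1. ∠CJU = 51°  [C on ray JL]
2. ∠JCU = 97°  [△UCJ]
3. ∠LCU = 83°  [linear pair at C on LJ]
4. ∠CLU = 72°  [△ULC]
5. ∠JLU = 72°  [C on ray LJ]
6. ∠JUL = 57°  [△ULJ]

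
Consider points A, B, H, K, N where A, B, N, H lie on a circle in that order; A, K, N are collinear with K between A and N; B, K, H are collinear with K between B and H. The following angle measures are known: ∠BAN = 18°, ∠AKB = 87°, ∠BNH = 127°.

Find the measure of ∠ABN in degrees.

∠ABN = 110°

1. ∠BHN = 18°  [same arc BN]
2. ∠BKN = 93°  [linear pair at K on AN]
3. ∠HBN = 35°  [△BNH]
4. ∠ANB = 52°  [△BKN]
5. ∠ABN = 110°  [△ABN]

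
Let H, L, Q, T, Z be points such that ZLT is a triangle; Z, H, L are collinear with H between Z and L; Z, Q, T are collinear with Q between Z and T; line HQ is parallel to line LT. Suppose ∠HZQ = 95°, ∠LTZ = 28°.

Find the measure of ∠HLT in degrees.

∠HLT = 57°

1. ∠LZT = 95°  [H on ZL, Q on ZT]
2. ∠TLZ = 57°  [△ZLT]
3. ∠HLT = 57°  [H on ray LZ]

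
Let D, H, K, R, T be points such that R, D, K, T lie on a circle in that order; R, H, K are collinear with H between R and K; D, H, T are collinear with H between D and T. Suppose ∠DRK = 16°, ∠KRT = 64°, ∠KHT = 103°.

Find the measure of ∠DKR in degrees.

1. ∠KDT = 64°  [same arc KT]
2. ∠DHR = 103°  [vertical angles at H]
3. ∠DHK = 77°  [linear pair at H on RK]
4. ∠DKR = 39°  [△DHK]

∠DKR = 39°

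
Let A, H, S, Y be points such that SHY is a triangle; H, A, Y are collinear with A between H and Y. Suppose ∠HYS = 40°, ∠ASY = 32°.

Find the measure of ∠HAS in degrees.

∠HAS = 72°

1. ∠AYS = 40°  [A on ray YH]
2. ∠SAY = 108°  [△SAY]
3. ∠HAS = 72°  [linear pair at A on HY]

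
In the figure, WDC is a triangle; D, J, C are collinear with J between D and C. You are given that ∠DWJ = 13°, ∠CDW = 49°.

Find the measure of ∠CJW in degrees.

1. ∠JDW = 49°  [J on ray DC]
2. ∠DJW = 118°  [△WDJ]
3. ∠CJW = 62°  [linear pair at J on DC]

∠CJW = 62°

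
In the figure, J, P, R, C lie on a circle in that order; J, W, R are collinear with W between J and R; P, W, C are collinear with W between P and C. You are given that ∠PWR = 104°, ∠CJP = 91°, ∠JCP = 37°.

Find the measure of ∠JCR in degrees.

1. ∠CWJ = 104°  [vertical angles at W]
2. ∠CPJ = 52°  [△JPC]
3. ∠CJR = 39°  [△JWC]
4. ∠CRJ = 52°  [same arc JC]
5. ∠JCR = 89°  [△JRC]

∠JCR = 89°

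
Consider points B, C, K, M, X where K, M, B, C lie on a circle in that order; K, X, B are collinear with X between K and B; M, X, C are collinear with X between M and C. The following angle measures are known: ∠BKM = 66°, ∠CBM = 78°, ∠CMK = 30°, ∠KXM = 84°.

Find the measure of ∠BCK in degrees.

∠BCK = 114°

1. ∠BCM = 66°  [same arc MB]
2. ∠BMC = 36°  [△MBC]
3. ∠CBK = 30°  [same arc KC]
4. ∠BKC = 36°  [same arc BC]
5. ∠BCK = 114°  [△KBC]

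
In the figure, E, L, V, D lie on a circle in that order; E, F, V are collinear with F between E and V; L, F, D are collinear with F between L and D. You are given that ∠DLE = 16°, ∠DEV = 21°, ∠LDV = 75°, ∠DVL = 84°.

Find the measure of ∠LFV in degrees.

∠LFV = 91°

1. ∠DVE = 16°  [same arc ED]
2. ∠DLV = 21°  [same arc VD]
3. ∠EDV = 143°  [△EVD]
4. ∠LEV = 75°  [same arc LV]
5. ∠ELV = 37°  [cyclic ELVD, opposite ∠L+∠D]
6. ∠EVL = 68°  [△ELV]
7. ∠LFV = 91°  [△LFV]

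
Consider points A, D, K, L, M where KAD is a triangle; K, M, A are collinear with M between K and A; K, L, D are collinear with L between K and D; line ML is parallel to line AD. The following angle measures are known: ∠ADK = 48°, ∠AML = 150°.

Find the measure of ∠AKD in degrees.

1. ∠KLM = 48°  [ML∥AD, corresponding at L]
2. ∠KML = 30°  [linear pair at M on KA]
3. ∠LKM = 102°  [△KML]
4. ∠AKD = 102°  [M on KA, L on KD]

∠AKD = 102°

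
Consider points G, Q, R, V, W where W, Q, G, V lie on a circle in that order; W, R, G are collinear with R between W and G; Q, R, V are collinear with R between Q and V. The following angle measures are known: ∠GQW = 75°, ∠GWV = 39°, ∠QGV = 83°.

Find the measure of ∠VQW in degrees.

1. ∠GVW = 105°  [cyclic WQGV, opposite ∠Q+∠V]
2. ∠VGW = 36°  [△WGV]
3. ∠VQW = 36°  [same arc WV]

∠VQW = 36°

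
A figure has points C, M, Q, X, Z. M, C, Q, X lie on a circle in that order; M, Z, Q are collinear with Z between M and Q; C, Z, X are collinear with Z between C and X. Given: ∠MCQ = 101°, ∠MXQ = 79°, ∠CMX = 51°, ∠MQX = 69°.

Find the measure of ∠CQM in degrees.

∠CQM = 60°

1. ∠MCX = 69°  [same arc MX]
2. ∠CXM = 60°  [△MCX]
3. ∠CQM = 60°  [same arc MC]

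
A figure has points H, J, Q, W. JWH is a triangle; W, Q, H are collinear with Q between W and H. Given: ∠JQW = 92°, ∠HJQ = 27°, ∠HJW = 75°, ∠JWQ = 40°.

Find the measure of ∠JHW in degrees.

∠JHW = 65°

1. ∠HQJ = 88°  [linear pair at Q on WH]
2. ∠JHQ = 65°  [△JQH]
3. ∠JHW = 65°  [Q on ray HW]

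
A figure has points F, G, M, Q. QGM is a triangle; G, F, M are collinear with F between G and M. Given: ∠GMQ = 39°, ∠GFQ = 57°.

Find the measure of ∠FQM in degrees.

∠FQM = 18°

1. ∠FMQ = 39°  [F on ray MG]
2. ∠MFQ = 123°  [linear pair at F on GM]
3. ∠FQM = 18°  [△QFM]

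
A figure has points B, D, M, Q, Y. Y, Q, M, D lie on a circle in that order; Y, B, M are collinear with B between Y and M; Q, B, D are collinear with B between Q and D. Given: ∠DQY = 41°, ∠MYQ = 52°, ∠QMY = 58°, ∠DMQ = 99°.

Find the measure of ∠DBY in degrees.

1. ∠DMY = 41°  [same arc YD]
2. ∠MDQ = 52°  [same arc QM]
3. ∠DBM = 87°  [△MBD]
4. ∠DBY = 93°  [linear pair at B on YM]

∠DBY = 93°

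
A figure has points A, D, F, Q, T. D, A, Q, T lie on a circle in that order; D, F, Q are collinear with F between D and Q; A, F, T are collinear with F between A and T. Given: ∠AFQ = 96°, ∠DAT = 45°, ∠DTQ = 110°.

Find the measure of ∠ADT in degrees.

∠ADT = 76°

1. ∠DFT = 96°  [vertical angles at F]
2. ∠DQT = 45°  [same arc DT]
3. ∠QDT = 25°  [△DQT]
4. ∠ATD = 59°  [△DFT]
5. ∠ADT = 76°  [△DAT]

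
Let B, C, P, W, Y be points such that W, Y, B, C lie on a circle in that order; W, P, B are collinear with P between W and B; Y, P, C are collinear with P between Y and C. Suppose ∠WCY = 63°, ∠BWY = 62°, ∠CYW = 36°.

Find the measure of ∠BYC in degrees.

1. ∠CWY = 81°  [△WYC]
2. ∠BCY = 62°  [same arc YB]
3. ∠CBY = 99°  [cyclic WYBC, opposite ∠W+∠B]
4. ∠BYC = 19°  [△YBC]

∠BYC = 19°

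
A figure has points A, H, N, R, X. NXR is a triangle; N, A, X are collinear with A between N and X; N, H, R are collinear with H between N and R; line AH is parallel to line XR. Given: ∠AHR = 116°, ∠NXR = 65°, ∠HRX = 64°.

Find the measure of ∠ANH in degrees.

1. ∠AHN = 64°  [linear pair at H on NR]
2. ∠HAN = 65°  [AH∥XR, corresponding at A]
3. ∠ANH = 51°  [△NAH]

∠ANH = 51°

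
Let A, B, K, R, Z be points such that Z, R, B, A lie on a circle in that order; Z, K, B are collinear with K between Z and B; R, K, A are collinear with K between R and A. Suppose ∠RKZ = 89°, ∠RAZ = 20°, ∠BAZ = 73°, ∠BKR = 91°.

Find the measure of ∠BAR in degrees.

1. ∠RBZ = 20°  [same arc ZR]
2. ∠BRZ = 107°  [cyclic ZRBA, opposite ∠R+∠A]
3. ∠BZR = 53°  [△ZRB]
4. ∠BAR = 53°  [same arc RB]

∠BAR = 53°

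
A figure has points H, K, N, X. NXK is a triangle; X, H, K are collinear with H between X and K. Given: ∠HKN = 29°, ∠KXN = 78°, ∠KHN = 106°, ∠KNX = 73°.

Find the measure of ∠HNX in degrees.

1. ∠HXN = 78°  [H on ray XK]
2. ∠NHX = 74°  [linear pair at H on XK]
3. ∠HNX = 28°  [△NXH]

∠HNX = 28°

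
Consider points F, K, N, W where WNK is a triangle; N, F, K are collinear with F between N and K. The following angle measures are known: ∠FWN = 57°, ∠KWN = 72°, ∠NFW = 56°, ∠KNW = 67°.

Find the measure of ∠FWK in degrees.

∠FWK = 15°

1. ∠NKW = 41°  [△WNK]
2. ∠KFW = 124°  [linear pair at F on NK]
3. ∠FKW = 41°  [F on ray KN]
4. ∠FWK = 15°  [△WFK]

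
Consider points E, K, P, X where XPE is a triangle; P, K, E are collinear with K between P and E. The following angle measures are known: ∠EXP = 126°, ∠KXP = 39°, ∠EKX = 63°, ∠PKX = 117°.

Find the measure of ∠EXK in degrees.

∠EXK = 87°

1. ∠KPX = 24°  [△XPK]
2. ∠EPX = 24°  [K on ray PE]
3. ∠PEX = 30°  [△XPE]
4. ∠KEX = 30°  [K on ray EP]
5. ∠EXK = 87°  [△XKE]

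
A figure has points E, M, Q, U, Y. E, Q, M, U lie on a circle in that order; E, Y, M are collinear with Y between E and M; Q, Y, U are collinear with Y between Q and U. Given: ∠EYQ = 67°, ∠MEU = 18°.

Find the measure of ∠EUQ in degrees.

1. ∠MYU = 67°  [vertical angles at Y]
2. ∠EYU = 113°  [linear pair at Y on EM]
3. ∠EUQ = 49°  [△EYU]

∠EUQ = 49°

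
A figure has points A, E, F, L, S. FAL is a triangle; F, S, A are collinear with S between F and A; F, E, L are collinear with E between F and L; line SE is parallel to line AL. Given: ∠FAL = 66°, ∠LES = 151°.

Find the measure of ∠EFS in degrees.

∠EFS = 85°

1. ∠ESF = 66°  [SE∥AL, corresponding at S]
2. ∠FES = 29°  [linear pair at E on FL]
3. ∠EFS = 85°  [△FSE]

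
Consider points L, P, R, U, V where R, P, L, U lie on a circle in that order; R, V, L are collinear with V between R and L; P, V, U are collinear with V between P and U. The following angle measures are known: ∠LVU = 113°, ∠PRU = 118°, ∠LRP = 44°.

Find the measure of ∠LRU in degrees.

∠LRU = 74°

1. ∠PLU = 62°  [cyclic RPLU, opposite ∠R+∠L]
2. ∠LUP = 44°  [same arc PL]
3. ∠LPU = 74°  [△PLU]
4. ∠LRU = 74°  [same arc LU]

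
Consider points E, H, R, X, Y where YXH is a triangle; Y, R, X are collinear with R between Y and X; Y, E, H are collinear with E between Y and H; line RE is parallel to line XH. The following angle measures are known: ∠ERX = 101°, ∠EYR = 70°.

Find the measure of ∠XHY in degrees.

1. ∠ERY = 79°  [linear pair at R on YX]
2. ∠REY = 31°  [△YRE]
3. ∠XHY = 31°  [RE∥XH, corresponding at E]

∠XHY = 31°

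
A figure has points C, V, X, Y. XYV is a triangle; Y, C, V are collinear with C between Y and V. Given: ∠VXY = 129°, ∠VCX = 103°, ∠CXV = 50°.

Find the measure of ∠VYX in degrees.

1. ∠CVX = 27°  [△XCV]
2. ∠XVY = 27°  [C on ray VY]
3. ∠VYX = 24°  [△XYV]

∠VYX = 24°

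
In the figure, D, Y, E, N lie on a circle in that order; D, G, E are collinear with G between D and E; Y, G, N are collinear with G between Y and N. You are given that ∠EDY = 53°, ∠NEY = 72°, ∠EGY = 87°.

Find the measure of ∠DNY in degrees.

1. ∠ENY = 53°  [same arc YE]
2. ∠EYN = 55°  [△YEN]
3. ∠DGN = 87°  [vertical angles at G]
4. ∠EDN = 55°  [same arc EN]
5. ∠DNY = 38°  [△DGN]

∠DNY = 38°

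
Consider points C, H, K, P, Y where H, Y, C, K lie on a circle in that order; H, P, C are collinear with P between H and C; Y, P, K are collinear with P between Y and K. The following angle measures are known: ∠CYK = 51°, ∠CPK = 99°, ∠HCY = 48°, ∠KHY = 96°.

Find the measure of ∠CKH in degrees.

∠CKH = 93°

1. ∠CHK = 51°  [same arc CK]
2. ∠HKY = 48°  [same arc HY]
3. ∠HYK = 36°  [△HYK]
4. ∠HCK = 36°  [same arc HK]
5. ∠CKH = 93°  [△HCK]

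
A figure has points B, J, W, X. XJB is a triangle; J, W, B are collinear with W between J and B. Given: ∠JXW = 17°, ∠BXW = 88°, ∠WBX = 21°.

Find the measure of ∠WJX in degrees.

1. ∠BWX = 71°  [△XWB]
2. ∠JWX = 109°  [linear pair at W on JB]
3. ∠WJX = 54°  [△XJW]

∠WJX = 54°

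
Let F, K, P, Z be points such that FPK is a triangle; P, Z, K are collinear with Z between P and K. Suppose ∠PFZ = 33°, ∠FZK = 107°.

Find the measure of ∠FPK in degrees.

∠FPK = 74°

1. ∠FZP = 73°  [linear pair at Z on PK]
2. ∠FPZ = 74°  [△FPZ]
3. ∠FPK = 74°  [Z on ray PK]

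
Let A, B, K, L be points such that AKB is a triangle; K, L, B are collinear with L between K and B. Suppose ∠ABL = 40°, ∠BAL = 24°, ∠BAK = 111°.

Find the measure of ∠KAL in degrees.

1. ∠ALB = 116°  [△ALB]
2. ∠ABK = 40°  [L on ray BK]
3. ∠AKB = 29°  [△AKB]
4. ∠ALK = 64°  [linear pair at L on KB]
5. ∠AKL = 29°  [L on ray KB]
6. ∠KAL = 87°  [△AKL]

∠KAL = 87°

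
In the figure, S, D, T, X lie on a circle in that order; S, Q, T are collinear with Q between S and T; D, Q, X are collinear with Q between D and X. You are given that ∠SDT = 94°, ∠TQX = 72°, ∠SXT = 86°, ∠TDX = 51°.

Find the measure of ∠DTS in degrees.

1. ∠DQS = 72°  [vertical angles at Q]
2. ∠DQT = 108°  [linear pair at Q on ST]
3. ∠DTS = 21°  [△DQT]

∠DTS = 21°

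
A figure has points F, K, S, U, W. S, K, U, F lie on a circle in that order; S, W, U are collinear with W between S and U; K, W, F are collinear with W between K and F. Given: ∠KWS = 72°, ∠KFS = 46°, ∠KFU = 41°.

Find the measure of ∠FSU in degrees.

1. ∠FWU = 72°  [vertical angles at W]
2. ∠FWS = 108°  [linear pair at W on SU]
3. ∠FSU = 26°  [△SWF]

∠FSU = 26°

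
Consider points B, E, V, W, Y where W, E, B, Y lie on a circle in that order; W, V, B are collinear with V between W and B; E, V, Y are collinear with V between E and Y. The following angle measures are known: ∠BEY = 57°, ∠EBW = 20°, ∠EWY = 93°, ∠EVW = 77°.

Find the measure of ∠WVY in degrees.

∠WVY = 103°

1. ∠BWY = 57°  [same arc BY]
2. ∠EYW = 20°  [same arc WE]
3. ∠WVY = 103°  [△WVY]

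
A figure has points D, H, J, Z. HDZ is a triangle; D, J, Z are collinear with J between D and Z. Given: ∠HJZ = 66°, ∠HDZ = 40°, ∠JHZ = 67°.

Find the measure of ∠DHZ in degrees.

1. ∠HZJ = 47°  [△HJZ]
2. ∠DZH = 47°  [J on ray ZD]
3. ∠DHZ = 93°  [△HDZ]

∠DHZ = 93°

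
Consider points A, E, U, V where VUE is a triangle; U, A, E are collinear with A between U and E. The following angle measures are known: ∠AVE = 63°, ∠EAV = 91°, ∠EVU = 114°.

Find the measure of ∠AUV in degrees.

∠AUV = 40°

1. ∠AEV = 26°  [△VAE]
2. ∠UEV = 26°  [A on ray EU]
3. ∠EUV = 40°  [△VUE]
4. ∠AUV = 40°  [A on ray UE]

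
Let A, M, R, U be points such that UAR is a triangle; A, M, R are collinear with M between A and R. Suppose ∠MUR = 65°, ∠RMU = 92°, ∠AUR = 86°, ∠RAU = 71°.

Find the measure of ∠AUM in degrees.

1. ∠AMU = 88°  [linear pair at M on AR]
2. ∠MAU = 71°  [M on ray AR]
3. ∠AUM = 21°  [△UAM]

∠AUM = 21°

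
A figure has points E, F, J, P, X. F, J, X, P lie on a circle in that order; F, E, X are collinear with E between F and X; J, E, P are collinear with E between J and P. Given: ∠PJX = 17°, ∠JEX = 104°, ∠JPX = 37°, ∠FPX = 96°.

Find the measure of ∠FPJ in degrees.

1. ∠PFX = 17°  [same arc XP]
2. ∠FEP = 104°  [vertical angles at E]
3. ∠FPJ = 59°  [△FEP]

∠FPJ = 59°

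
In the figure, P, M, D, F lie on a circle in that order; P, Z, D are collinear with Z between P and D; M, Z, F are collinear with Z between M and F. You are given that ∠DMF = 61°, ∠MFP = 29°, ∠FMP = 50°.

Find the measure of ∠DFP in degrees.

1. ∠DPF = 61°  [same arc DF]
2. ∠FDP = 50°  [same arc PF]
3. ∠DFP = 69°  [△PDF]

∠DFP = 69°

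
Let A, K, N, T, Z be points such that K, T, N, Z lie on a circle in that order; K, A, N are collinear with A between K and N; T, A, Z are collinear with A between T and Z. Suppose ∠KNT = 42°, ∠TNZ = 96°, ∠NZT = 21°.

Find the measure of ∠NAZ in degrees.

1. ∠KZT = 42°  [same arc KT]
2. ∠TKZ = 84°  [cyclic KTNZ, opposite ∠K+∠N]
3. ∠NKT = 21°  [same arc TN]
4. ∠KTZ = 54°  [△KTZ]
5. ∠KAT = 105°  [△KAT]
6. ∠NAZ = 105°  [vertical angles at A]

∠NAZ = 105°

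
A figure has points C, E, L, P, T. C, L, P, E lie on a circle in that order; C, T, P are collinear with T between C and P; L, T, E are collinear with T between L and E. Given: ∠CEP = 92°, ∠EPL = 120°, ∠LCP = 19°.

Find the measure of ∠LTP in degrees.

1. ∠CLP = 88°  [cyclic CLPE, opposite ∠L+∠E]
2. ∠LEP = 19°  [same arc LP]
3. ∠CPL = 73°  [△CLP]
4. ∠ELP = 41°  [△LPE]
5. ∠LTP = 66°  [△LTP]

∠LTP = 66°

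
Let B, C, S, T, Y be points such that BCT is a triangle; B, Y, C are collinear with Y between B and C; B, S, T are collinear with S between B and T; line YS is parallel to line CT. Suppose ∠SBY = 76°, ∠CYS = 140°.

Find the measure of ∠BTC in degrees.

∠BTC = 64°

1. ∠BYS = 40°  [linear pair at Y on BC]
2. ∠BSY = 64°  [△BYS]
3. ∠BTC = 64°  [YS∥CT, corresponding at S]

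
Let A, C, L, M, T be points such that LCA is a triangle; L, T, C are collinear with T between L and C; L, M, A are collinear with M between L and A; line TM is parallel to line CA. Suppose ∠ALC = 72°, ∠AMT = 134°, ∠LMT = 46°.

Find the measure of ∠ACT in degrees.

∠ACT = 62°

1. ∠MLT = 72°  [T on LC, M on LA]
2. ∠LTM = 62°  [△LTM]
3. ∠CTM = 118°  [linear pair at T on LC]
4. ∠ACT = 62°  [TM∥CA, co-interior at C–T]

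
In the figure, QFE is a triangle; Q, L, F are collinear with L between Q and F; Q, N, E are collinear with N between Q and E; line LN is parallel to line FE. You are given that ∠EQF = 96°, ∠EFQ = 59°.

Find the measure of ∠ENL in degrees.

∠ENL = 155°

1. ∠FEQ = 25°  [△QFE]
2. ∠LNQ = 25°  [LN∥FE, corresponding at N]
3. ∠ENL = 155°  [linear pair at N on QE]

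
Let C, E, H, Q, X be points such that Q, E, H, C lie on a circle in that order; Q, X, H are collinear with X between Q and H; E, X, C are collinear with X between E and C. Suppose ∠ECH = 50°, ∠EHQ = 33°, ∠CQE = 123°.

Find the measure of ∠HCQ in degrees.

∠HCQ = 83°

1. ∠EQH = 50°  [same arc EH]
2. ∠HEQ = 97°  [△QEH]
3. ∠HCQ = 83°  [cyclic QEHC, opposite ∠E+∠C]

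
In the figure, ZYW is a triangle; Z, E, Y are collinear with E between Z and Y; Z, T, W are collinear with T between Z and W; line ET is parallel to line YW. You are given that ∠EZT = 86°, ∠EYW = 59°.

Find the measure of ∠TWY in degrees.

1. ∠WZY = 86°  [E on ZY, T on ZW]
2. ∠WYZ = 59°  [E on ray YZ]
3. ∠YWZ = 35°  [△ZYW]
4. ∠TWY = 35°  [T on ray WZ]

∠TWY = 35°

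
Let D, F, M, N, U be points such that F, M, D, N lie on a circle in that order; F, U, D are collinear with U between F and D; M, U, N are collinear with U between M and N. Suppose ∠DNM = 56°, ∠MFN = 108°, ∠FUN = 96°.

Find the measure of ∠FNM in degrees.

1. ∠MDN = 72°  [cyclic FMDN, opposite ∠F+∠D]
2. ∠DUM = 96°  [vertical angles at U]
3. ∠DMN = 52°  [△MDN]
4. ∠FDM = 32°  [△MUD]
5. ∠FNM = 32°  [same arc FM]

∠FNM = 32°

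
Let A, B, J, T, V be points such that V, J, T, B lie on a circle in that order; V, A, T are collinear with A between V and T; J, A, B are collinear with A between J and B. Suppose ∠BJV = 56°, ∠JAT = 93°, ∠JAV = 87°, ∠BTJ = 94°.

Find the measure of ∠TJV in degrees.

1. ∠JVT = 37°  [△VAJ]
2. ∠BVJ = 86°  [cyclic VJTB, opposite ∠V+∠T]
3. ∠JBV = 38°  [△VJB]
4. ∠JTV = 38°  [same arc VJ]
5. ∠TJV = 105°  [△VJT]

∠TJV = 105°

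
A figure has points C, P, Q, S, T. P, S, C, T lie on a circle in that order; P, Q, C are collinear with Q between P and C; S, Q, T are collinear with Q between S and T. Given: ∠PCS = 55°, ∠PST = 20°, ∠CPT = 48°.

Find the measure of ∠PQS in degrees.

∠PQS = 103°

1. ∠CST = 48°  [same arc CT]
2. ∠CQS = 77°  [△SQC]
3. ∠PQS = 103°  [linear pair at Q on PC]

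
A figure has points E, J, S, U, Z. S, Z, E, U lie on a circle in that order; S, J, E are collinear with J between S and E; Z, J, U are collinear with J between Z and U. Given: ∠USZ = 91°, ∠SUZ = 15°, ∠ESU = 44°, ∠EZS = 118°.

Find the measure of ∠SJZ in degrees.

∠SJZ = 59°

1. ∠SZU = 74°  [△SZU]
2. ∠SEZ = 15°  [same arc SZ]
3. ∠ESZ = 47°  [△SZE]
4. ∠SJZ = 59°  [△SJZ]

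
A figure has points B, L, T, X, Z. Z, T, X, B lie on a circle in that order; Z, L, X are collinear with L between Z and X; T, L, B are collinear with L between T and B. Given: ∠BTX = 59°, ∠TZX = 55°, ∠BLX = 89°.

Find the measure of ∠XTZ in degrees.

1. ∠BZX = 59°  [same arc XB]
2. ∠TBX = 55°  [same arc TX]
3. ∠BXZ = 36°  [△XLB]
4. ∠XBZ = 85°  [△ZXB]
5. ∠XTZ = 95°  [cyclic ZTXB, opposite ∠T+∠B]

∠XTZ = 95°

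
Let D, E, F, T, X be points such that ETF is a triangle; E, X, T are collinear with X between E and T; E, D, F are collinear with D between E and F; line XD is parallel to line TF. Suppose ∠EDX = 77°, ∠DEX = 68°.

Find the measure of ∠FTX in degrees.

1. ∠DXE = 35°  [△EXD]
2. ∠DXT = 145°  [linear pair at X on ET]
3. ∠FTX = 35°  [XD∥TF, co-interior at T–X]

∠FTX = 35°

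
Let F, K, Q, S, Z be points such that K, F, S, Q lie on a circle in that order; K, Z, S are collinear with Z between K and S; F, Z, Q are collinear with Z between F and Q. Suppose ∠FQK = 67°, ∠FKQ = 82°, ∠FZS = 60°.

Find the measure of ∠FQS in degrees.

∠FQS = 29°

1. ∠FSK = 67°  [same arc KF]
2. ∠FSQ = 98°  [cyclic KFSQ, opposite ∠K+∠S]
3. ∠QFS = 53°  [△FZS]
4. ∠FQS = 29°  [△FSQ]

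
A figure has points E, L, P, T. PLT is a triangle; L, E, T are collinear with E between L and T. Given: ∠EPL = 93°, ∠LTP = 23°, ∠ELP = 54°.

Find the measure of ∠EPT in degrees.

∠EPT = 10°

1. ∠LEP = 33°  [△PLE]
2. ∠ETP = 23°  [E on ray TL]
3. ∠PET = 147°  [linear pair at E on LT]
4. ∠EPT = 10°  [△PET]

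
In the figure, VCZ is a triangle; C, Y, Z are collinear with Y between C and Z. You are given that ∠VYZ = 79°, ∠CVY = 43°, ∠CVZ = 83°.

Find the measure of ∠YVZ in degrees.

∠YVZ = 40°

1. ∠CYV = 101°  [linear pair at Y on CZ]
2. ∠VCY = 36°  [△VCY]
3. ∠VCZ = 36°  [Y on ray CZ]
4. ∠CZV = 61°  [△VCZ]
5. ∠VZY = 61°  [Y on ray ZC]
6. ∠YVZ = 40°  [△VYZ]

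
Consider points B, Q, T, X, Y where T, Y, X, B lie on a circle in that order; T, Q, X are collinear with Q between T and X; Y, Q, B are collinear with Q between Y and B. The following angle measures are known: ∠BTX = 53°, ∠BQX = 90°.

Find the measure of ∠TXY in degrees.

1. ∠BYX = 53°  [same arc XB]
2. ∠TQY = 90°  [vertical angles at Q]
3. ∠XQY = 90°  [linear pair at Q on TX]
4. ∠TXY = 37°  [△YQX]

∠TXY = 37°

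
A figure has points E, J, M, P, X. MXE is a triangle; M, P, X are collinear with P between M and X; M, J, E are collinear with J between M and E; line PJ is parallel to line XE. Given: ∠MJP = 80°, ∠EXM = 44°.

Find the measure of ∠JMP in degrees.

1. ∠MEX = 80°  [PJ∥XE, corresponding at J]
2. ∠EMX = 56°  [△MXE]
3. ∠JMP = 56°  [P on MX, J on ME]

∠JMP = 56°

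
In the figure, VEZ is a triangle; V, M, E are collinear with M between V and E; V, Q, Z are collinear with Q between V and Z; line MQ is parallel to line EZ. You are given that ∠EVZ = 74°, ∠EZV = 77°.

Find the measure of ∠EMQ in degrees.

1. ∠VEZ = 29°  [△VEZ]
2. ∠QMV = 29°  [MQ∥EZ, corresponding at M]
3. ∠EMQ = 151°  [linear pair at M on VE]

∠EMQ = 151°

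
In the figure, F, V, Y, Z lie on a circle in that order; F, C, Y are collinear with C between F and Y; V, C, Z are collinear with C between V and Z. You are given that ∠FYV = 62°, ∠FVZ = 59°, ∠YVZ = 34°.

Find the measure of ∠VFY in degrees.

∠VFY = 25°

1. ∠VCY = 84°  [△VCY]
2. ∠FCV = 96°  [linear pair at C on FY]
3. ∠VFY = 25°  [△FCV]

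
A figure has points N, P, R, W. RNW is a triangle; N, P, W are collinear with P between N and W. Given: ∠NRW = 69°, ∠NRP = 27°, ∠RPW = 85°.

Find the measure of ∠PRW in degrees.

1. ∠NPR = 95°  [linear pair at P on NW]
2. ∠PNR = 58°  [△RNP]
3. ∠RNW = 58°  [P on ray NW]
4. ∠NWR = 53°  [△RNW]
5. ∠PWR = 53°  [P on ray WN]
6. ∠PRW = 42°  [△RPW]

∠PRW = 42°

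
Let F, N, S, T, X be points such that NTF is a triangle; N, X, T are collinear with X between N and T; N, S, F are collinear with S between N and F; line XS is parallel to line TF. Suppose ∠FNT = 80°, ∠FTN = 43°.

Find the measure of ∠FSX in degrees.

1. ∠NFT = 57°  [△NTF]
2. ∠NSX = 57°  [XS∥TF, corresponding at S]
3. ∠FSX = 123°  [linear pair at S on NF]

∠FSX = 123°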